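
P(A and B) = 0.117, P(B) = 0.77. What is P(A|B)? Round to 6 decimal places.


P(A|B) = P(A and B) / P(B) = 0.117 / 0.77 = 117/770 ≈ 0.15194805

0.151948


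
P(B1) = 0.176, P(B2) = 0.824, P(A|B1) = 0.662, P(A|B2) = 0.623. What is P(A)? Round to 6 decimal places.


P(A) = P(A|B1)*P(B1) + P(A|B2)*P(B2)
P(A|B1)*P(B1) = 0.662 * 0.176 = 0.116512
P(A|B2)*P(B2) = 0.623 * 0.824 = 0.513352
P(A) = 0.116512 + 0.513352 = 0.629864

0.629864


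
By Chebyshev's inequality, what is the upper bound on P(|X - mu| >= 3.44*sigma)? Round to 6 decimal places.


P <= 1/k^2
k^2 = 3.44^2 = 11.8336
1/k^2 = 1 / 11.8336 = 625/7396 ≈ 0.08450514

0.084505


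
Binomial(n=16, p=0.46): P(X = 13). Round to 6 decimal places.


P = C(n,k) * p^k * (1-p)^(n-k)
C(16,13) = 560
p^k = 0.46^13 ≈ 0.00004129066
(1-p)^(n-k) = 0.54^3 = 0.157464
P = 560 * 0.00004129066 * 0.157464 ≈ 0.003641

0.003641


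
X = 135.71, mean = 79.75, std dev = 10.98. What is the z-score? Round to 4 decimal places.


z = (X - mu) / sigma
X - mu = 135.71 - 79.75 = 55.96
z = 55.96 / 10.98 = 2798/549 ≈ 5.096539

5.0965


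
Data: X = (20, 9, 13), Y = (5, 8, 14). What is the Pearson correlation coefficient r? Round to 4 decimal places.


r = sum((xi-xbar)(yi-ybar)) / sqrt(sum((xi-xbar)^2) * sum((yi-ybar)^2))
n = 3, xbar = 42/3 = 14, ybar = 27/3 = 9
Sxy = sum((xi-xbar)(yi-ybar)) = -24
Sxx = sum((xi-xbar)^2) = 62
Syy = sum((yi-ybar)^2) = 42
sqrt(Sxx*Syy) ≈ 51.029403
r = Sxy / sqrt(Sxx*Syy) = -24 / 51.029403 ≈ -0.470317

-0.4703


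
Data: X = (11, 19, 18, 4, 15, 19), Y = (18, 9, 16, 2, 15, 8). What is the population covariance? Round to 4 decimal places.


Cov = (1/n)*sum((xi-xbar)(yi-ybar))
n = 6, xbar = 86/6 = 43/3 ≈ 14.333333, ybar = 68/6 = 34/3 ≈ 11.333333
sum((xi-xbar)(yi-ybar)) = 202/3 ≈ 67.333333
Cov = 67.333333 / 6 = 101/9 ≈ 11.222222

11.2222


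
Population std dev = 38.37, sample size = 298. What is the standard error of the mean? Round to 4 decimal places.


SE = sigma / sqrt(n)
sqrt(298) ≈ 17.262677
SE = 38.37 / 17.262677 ≈ 2.222714

2.2227


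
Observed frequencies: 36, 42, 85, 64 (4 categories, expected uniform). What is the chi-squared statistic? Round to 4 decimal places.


chi2 = sum((O-E)^2/E), E = total/4
total = 227, E = 227/4 = 56.75
(36 - 56.75)^2 / 56.75 = 430.5625 / 56.75 = 6889/908 ≈ 7.587004
(42 - 56.75)^2 / 56.75 = 217.5625 / 56.75 = 3481/908 ≈ 3.833700
(85 - 56.75)^2 / 56.75 = 798.0625 / 56.75 = 12769/908 ≈ 14.062775
(64 - 56.75)^2 / 56.75 = 52.5625 / 56.75 = 841/908 ≈ 0.926211
chi2 = 5995/227 ≈ 26.409692

26.4097


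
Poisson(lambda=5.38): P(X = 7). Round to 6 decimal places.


P = e^(-lam) * lam^k / k!
e^(-5.38) ≈ 0.004607822
lam^k = 5.38^7 ≈ 130459.566073
k! = 7! = 5040
P = 0.004607822 * 130459.566073 / 5040 ≈ 0.119273

0.119273


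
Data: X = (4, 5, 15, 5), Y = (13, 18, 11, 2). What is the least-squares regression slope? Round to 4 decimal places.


b = sum((xi-xbar)(yi-ybar)) / sum((xi-xbar)^2)
n = 4, xbar = 29/4 = 7.25, ybar = 44/4 = 11
Sxy = sum((xi-xbar)(yi-ybar)) = -2
Sxx = sum((xi-xbar)^2) = 80.75
b = Sxy / Sxx = -8/323 ≈ -0.024768

-0.0248


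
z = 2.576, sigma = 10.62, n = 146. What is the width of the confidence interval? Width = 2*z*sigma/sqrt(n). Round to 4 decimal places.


width = 2*z*sigma/sqrt(n)
2*z*sigma = 2 * 2.576 * 10.62 = 54.71424
sqrt(146) ≈ 12.083046
width = 54.71424 / 12.083046 ≈ 4.528183

4.5282


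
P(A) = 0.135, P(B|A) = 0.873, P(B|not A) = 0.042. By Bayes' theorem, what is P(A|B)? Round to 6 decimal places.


P(A|B) = P(B|A)*P(A) / P(B), P(B) = P(B|A)*P(A) + P(B|not A)*P(not A)
P(B|A)*P(A) = 0.873 * 0.135 = 0.117855
P(B|not A)*P(not A) = 0.042 * 0.865 = 0.03633
P(B) = 0.117855 + 0.03633 = 0.154185
P(A|B) = 0.117855 / 0.154185 ≈ 0.76437397

0.764374


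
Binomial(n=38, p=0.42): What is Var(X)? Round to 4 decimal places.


Var = n*p*(1-p) = 38 * 0.42 * 0.58 = 9.2568

9.2568


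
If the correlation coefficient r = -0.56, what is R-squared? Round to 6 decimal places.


R^2 = r^2 = (-0.56)^2 = 0.3136

0.313600


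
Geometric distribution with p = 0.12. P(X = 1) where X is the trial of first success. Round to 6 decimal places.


P = (1-p)^(k-1) * p
(1-p)^(k-1) = 0.88^0 = 1
P = 1 * 0.12 = 0.12

0.120000


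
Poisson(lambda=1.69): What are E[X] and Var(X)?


E[X] = Var(X) = lambda = 1.69

1.69, 1.69


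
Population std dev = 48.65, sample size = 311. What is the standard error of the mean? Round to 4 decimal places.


SE = sigma / sqrt(n)
sqrt(311) ≈ 17.635192
SE = 48.65 / 17.635192 ≈ 2.758688

2.7587


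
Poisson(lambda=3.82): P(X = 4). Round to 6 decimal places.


P = e^(-lam) * lam^k / k!
e^(-3.82) ≈ 0.02192780
lam^k = 3.82^4 ≈ 212.938138
k! = 4! = 24
P = 0.02192780 * 212.938138 / 24 ≈ 0.194553

0.194553


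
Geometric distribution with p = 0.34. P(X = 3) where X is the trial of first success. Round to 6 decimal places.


P = (1-p)^(k-1) * p
(1-p)^(k-1) = 0.66^2 = 0.4356
P = 0.4356 * 0.34 = 0.148104

0.148104


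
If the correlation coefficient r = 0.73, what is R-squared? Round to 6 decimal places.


R^2 = r^2 = (0.73)^2 = 0.5329

0.532900


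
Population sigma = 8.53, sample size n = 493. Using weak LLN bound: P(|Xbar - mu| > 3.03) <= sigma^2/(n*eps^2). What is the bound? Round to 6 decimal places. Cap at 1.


bound = min(1, sigma^2/(n*eps^2))
sigma^2 = 8.53^2 = 72.7609
n*eps^2 = 493 * 3.03^2 = 493 * 9.1809 = 4526.1837
sigma^2/(n*eps^2) = 72.7609 / 4526.1837 ≈ 0.01607555

0.016076


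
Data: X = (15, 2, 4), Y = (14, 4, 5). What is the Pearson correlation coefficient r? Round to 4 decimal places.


r = sum((xi-xbar)(yi-ybar)) / sqrt(sum((xi-xbar)^2) * sum((yi-ybar)^2))
n = 3, xbar = 21/3 = 7, ybar = 23/3 ≈ 7.666667
Sxy = sum((xi-xbar)(yi-ybar)) = 77
Sxx = sum((xi-xbar)^2) = 98
Syy = sum((yi-ybar)^2) = 182/3 ≈ 60.666667
sqrt(Sxx*Syy) ≈ 77.105988
r = Sxy / sqrt(Sxx*Syy) = 77 / 77.105988 ≈ 0.998625

0.9986


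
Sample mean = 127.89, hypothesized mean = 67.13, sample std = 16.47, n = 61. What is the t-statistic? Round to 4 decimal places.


t = (xbar - mu0) / (s/sqrt(n))
xbar - mu0 = 127.89 - 67.13 = 60.76
sqrt(61) ≈ 7.81024968
s/sqrt(n) = 16.47 / 7.81024968 ≈ 2.10876741
t = 60.76 / 2.10876741 ≈ 28.813040

28.8130


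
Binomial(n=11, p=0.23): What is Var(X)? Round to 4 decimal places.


Var = n*p*(1-p) = 11 * 0.23 * 0.77 = 1.9481

1.9481


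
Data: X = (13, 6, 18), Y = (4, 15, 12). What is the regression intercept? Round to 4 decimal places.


a = ybar - b*xbar, where b = sum((xi-xbar)(yi-ybar)) / sum((xi-xbar)^2)
n = 3, xbar = 37/3 ≈ 12.333333, ybar = 31/3 ≈ 10.333333
Sxy = sum((xi-xbar)(yi-ybar)) = -73/3 ≈ -24.333333
Sxx = sum((xi-xbar)^2) = 218/3 ≈ 72.666667
b = Sxy / Sxx = -73/218 ≈ -0.334862
a = 10.333333 - (-0.334862) * 12.333333 = 3153/218 ≈ 14.463303

14.4633


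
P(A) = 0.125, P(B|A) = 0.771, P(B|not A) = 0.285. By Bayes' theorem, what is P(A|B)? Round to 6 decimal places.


P(A|B) = P(B|A)*P(A) / P(B), P(B) = P(B|A)*P(A) + P(B|not A)*P(not A)
P(B|A)*P(A) = 0.771 * 0.125 = 0.096375
P(B|not A)*P(not A) = 0.285 * 0.875 = 0.249375
P(B) = 0.096375 + 0.249375 = 0.34575
P(A|B) = 0.096375 / 0.34575 = 257/922 ≈ 0.27874187

0.278742


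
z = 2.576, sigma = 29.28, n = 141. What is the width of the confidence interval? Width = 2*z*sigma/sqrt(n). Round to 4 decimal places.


width = 2*z*sigma/sqrt(n)
2*z*sigma = 2 * 2.576 * 29.28 = 150.85056
sqrt(141) ≈ 11.874342
width = 150.85056 / 11.874342 ≈ 12.703909

12.7039


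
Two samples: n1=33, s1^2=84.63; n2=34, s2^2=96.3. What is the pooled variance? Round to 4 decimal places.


sp^2 = ((n1-1)*s1^2 + (n2-1)*s2^2)/(n1+n2-2)
(n1-1)*s1^2 = 32 * 84.63 = 2708.16
(n2-1)*s2^2 = 33 * 96.3 = 3177.9
numerator = 2708.16 + 3177.9 = 5886.06
n1+n2-2 = 65
sp^2 = 5886.06 / 65 = 294303/3250 ≈ 90.554769

90.5548


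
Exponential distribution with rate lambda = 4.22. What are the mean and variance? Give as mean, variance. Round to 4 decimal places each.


mean = 1/lam, var = 1/lam^2
mean = 1 / 4.22 = 50/211 ≈ 0.236967
lam^2 = 4.22^2 = 17.8084
var = 1 / 17.8084 ≈ 0.056153

0.2370, 0.0562


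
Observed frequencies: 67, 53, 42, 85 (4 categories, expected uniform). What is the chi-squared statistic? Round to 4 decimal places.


chi2 = sum((O-E)^2/E), E = total/4
total = 247, E = 247/4 = 61.75
(67 - 61.75)^2 / 61.75 = 27.5625 / 61.75 = 441/988 ≈ 0.446356
(53 - 61.75)^2 / 61.75 = 76.5625 / 61.75 = 1225/988 ≈ 1.239879
(42 - 61.75)^2 / 61.75 = 390.0625 / 61.75 = 6241/988 ≈ 6.316802
(85 - 61.75)^2 / 61.75 = 540.5625 / 61.75 = 8649/988 ≈ 8.754049
chi2 = 4139/247 ≈ 16.757085

16.7571


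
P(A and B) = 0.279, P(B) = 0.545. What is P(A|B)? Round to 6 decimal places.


P(A|B) = P(A and B) / P(B) = 0.279 / 0.545 = 279/545 ≈ 0.51192661

0.511927


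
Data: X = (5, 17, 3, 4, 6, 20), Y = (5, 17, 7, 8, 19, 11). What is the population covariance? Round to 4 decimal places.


Cov = (1/n)*sum((xi-xbar)(yi-ybar))
n = 6, xbar = 55/6 ≈ 9.166667, ybar = 67/6 ≈ 11.166667
sum((xi-xbar)(yi-ybar)) = 521/6 ≈ 86.833333
Cov = 86.833333 / 6 = 521/36 ≈ 14.472222

14.4722


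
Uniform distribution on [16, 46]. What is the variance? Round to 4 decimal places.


Var = (b-a)^2 / 12
(b-a)^2 = (46 - 16)^2 = 900
Var = 900/12 = 75

75.0000


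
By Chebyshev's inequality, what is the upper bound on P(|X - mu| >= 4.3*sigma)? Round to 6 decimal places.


P <= 1/k^2
k^2 = 4.3^2 = 18.49
1/k^2 = 1 / 18.49 = 100/1849 ≈ 0.05408329

0.054083


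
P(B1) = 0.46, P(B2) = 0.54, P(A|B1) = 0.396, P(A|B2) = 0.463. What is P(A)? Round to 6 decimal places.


P(A) = P(A|B1)*P(B1) + P(A|B2)*P(B2)
P(A|B1)*P(B1) = 0.396 * 0.46 = 0.18216
P(A|B2)*P(B2) = 0.463 * 0.54 = 0.25002
P(A) = 0.18216 + 0.25002 = 0.43218

0.432180


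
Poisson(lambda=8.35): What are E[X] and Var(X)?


E[X] = Var(X) = lambda = 8.35

8.35, 8.35


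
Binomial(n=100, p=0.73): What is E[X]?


E[X] = n*p = 100 * 0.73 = 73

73


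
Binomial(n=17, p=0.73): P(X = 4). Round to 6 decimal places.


P = C(n,k) * p^k * (1-p)^(n-k)
C(17,4) = 2380
p^k = 0.73^4 ≈ 0.2839824
(1-p)^(n-k) = 0.27^13 ≈ 0.00000004052555
P = 2380 * 0.2839824 * 0.00000004052555 ≈ 0.000027

0.000027


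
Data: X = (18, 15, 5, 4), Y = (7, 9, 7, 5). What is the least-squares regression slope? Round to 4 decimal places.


b = sum((xi-xbar)(yi-ybar)) / sum((xi-xbar)^2)
n = 4, xbar = 42/4 = 10.5, ybar = 28/4 = 7
Sxy = sum((xi-xbar)(yi-ybar)) = 22
Sxx = sum((xi-xbar)^2) = 149
b = Sxy / Sxx = 22/149 ≈ 0.147651

0.1477


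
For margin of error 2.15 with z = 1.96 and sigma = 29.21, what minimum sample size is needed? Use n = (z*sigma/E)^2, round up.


z*sigma/E = 1.96 * 29.21 / 2.15 = 143129/5375 ≈ 26.628651
(z*sigma/E)^2 ≈ 709.085063
round up: n = 710

710


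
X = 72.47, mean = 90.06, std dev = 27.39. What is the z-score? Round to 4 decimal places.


z = (X - mu) / sigma
X - mu = 72.47 - 90.06 = -17.59
z = -17.59 / 27.39 = -1759/2739 ≈ -0.642205

-0.6422


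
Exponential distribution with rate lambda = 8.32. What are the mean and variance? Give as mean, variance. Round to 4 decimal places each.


mean = 1/lam, var = 1/lam^2
mean = 1 / 8.32 = 25/208 ≈ 0.120192
lam^2 = 8.32^2 = 69.2224
var = 1 / 69.2224 ≈ 0.014446

0.1202, 0.0144


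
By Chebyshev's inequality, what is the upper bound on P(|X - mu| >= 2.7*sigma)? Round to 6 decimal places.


P <= 1/k^2
k^2 = 2.7^2 = 7.29
1/k^2 = 1 / 7.29 = 100/729 ≈ 0.13717421

0.137174


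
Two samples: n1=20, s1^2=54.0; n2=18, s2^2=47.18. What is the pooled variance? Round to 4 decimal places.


sp^2 = ((n1-1)*s1^2 + (n2-1)*s2^2)/(n1+n2-2)
(n1-1)*s1^2 = 19 * 54.0 = 1026
(n2-1)*s2^2 = 17 * 47.18 = 802.06
numerator = 1026 + 802.06 = 1828.06
n1+n2-2 = 36
sp^2 = 1828.06 / 36 = 91403/1800 ≈ 50.779444

50.7794


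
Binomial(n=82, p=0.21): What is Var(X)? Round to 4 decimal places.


Var = n*p*(1-p) = 82 * 0.21 * 0.79 = 13.6038

13.6038


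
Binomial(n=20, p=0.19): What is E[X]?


E[X] = n*p = 20 * 0.19 = 3.8

3.8


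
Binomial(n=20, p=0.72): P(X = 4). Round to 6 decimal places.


P = C(n,k) * p^k * (1-p)^(n-k)
C(20,4) = 4845
p^k = 0.72^4 ≈ 0.2687386
(1-p)^(n-k) = 0.28^16 ≈ 0.000000001427343
P = 4845 * 0.2687386 * 0.000000001427343 ≈ 0.000002

0.000002


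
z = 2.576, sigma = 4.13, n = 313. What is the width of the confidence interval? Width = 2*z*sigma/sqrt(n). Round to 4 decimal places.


width = 2*z*sigma/sqrt(n)
2*z*sigma = 2 * 2.576 * 4.13 = 21.27776
sqrt(313) ≈ 17.691806
width = 21.27776 / 17.691806 ≈ 1.202690

1.2027


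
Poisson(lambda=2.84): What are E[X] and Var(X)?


E[X] = Var(X) = lambda = 2.84

2.84, 2.84


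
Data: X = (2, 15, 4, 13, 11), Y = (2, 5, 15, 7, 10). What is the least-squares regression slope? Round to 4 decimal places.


b = sum((xi-xbar)(yi-ybar)) / sum((xi-xbar)^2)
n = 5, xbar = 45/5 = 9, ybar = 39/5 = 7.8
Sxy = sum((xi-xbar)(yi-ybar)) = -11
Sxx = sum((xi-xbar)^2) = 130
b = Sxy / Sxx = -11/130 ≈ -0.084615

-0.0846


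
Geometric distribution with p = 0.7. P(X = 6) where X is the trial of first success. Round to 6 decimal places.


P = (1-p)^(k-1) * p
(1-p)^(k-1) = 0.3^5 = 0.00243
P = 0.00243 * 0.7 = 0.001701

0.001701


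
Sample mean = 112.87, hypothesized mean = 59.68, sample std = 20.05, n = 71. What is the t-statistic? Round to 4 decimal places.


t = (xbar - mu0) / (s/sqrt(n))
xbar - mu0 = 112.87 - 59.68 = 53.19
sqrt(71) ≈ 8.42614977
s/sqrt(n) = 20.05 / 8.42614977 ≈ 2.37949722
t = 53.19 / 2.37949722 ≈ 22.353462

22.3535


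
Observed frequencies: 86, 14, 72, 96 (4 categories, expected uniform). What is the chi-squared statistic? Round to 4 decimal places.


chi2 = sum((O-E)^2/E), E = total/4
total = 268, E = 268/4 = 67
(86 - 67)^2 / 67 = 361 / 67 = 361/67 ≈ 5.388060
(14 - 67)^2 / 67 = 2809 / 67 = 2809/67 ≈ 41.925373
(72 - 67)^2 / 67 = 25 / 67 = 25/67 ≈ 0.373134
(96 - 67)^2 / 67 = 841 / 67 = 841/67 ≈ 12.552239
chi2 = 4036/67 ≈ 60.238806

60.2388


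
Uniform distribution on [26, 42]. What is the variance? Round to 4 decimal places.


Var = (b-a)^2 / 12
(b-a)^2 = (42 - 26)^2 = 256
Var = 256/12 ≈ 21.333333

21.3333


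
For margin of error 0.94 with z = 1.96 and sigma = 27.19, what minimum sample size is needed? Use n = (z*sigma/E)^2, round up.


z*sigma/E = 1.96 * 27.19 / 0.94 = 133231/2350 ≈ 56.694043
(z*sigma/E)^2 ≈ 3214.214461
round up: n = 3215

3215


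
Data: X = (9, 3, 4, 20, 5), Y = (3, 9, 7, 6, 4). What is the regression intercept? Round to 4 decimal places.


a = ybar - b*xbar, where b = sum((xi-xbar)(yi-ybar)) / sum((xi-xbar)^2)
n = 5, xbar = 41/5 = 8.2, ybar = 29/5 = 5.8
Sxy = sum((xi-xbar)(yi-ybar)) = -15.8
Sxx = sum((xi-xbar)^2) = 194.8
b = Sxy / Sxx = -79/974 ≈ -0.081109
a = 5.8 - (-0.081109) * 8.2 = 6297/974 ≈ 6.465092

6.4651


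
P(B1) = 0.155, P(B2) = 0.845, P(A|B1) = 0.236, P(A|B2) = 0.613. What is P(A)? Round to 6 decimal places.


P(A) = P(A|B1)*P(B1) + P(A|B2)*P(B2)
P(A|B1)*P(B1) = 0.236 * 0.155 = 0.03658
P(A|B2)*P(B2) = 0.613 * 0.845 = 0.517985
P(A) = 0.03658 + 0.517985 = 0.554565

0.554565


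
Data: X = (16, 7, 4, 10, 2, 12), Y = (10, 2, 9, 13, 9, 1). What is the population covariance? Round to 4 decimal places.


Cov = (1/n)*sum((xi-xbar)(yi-ybar))
n = 6, xbar = 51/6 = 8.5, ybar = 44/6 = 22/3 ≈ 7.333333
sum((xi-xbar)(yi-ybar)) = -4
Cov = -4 / 6 = -2/3 ≈ -0.666667

-0.6667


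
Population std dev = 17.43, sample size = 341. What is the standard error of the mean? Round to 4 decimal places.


SE = sigma / sqrt(n)
sqrt(341) ≈ 18.466185
SE = 17.43 / 18.466185 ≈ 0.943887

0.9439


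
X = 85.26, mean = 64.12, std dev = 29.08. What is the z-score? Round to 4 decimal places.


z = (X - mu) / sigma
X - mu = 85.26 - 64.12 = 21.14
z = 21.14 / 29.08 = 1057/1454 ≈ 0.726960

0.7270


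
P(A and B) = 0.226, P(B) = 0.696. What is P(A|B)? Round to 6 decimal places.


P(A|B) = P(A and B) / P(B) = 0.226 / 0.696 = 113/348 ≈ 0.32471264

0.324713


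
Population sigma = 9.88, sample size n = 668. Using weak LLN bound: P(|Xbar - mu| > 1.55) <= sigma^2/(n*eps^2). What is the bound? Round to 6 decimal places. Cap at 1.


bound = min(1, sigma^2/(n*eps^2))
sigma^2 = 9.88^2 = 97.6144
n*eps^2 = 668 * 1.55^2 = 668 * 2.4025 = 1604.87
sigma^2/(n*eps^2) = 97.6144 / 1604.87 ≈ 0.06082387

0.060824


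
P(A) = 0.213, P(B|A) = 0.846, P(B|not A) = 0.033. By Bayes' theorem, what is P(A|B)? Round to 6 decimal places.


P(A|B) = P(B|A)*P(A) / P(B), P(B) = P(B|A)*P(A) + P(B|not A)*P(not A)
P(B|A)*P(A) = 0.846 * 0.213 = 0.180198
P(B|not A)*P(not A) = 0.033 * 0.787 = 0.025971
P(B) = 0.180198 + 0.025971 = 0.206169
P(A|B) = 0.180198 / 0.206169 ≈ 0.87403053

0.874031


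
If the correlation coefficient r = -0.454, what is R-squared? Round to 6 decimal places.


R^2 = r^2 = (-0.454)^2 = 0.206116

0.206116


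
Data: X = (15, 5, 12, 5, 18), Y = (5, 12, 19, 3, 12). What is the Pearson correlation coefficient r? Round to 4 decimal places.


r = sum((xi-xbar)(yi-ybar)) / sqrt(sum((xi-xbar)^2) * sum((yi-ybar)^2))
n = 5, xbar = 55/5 = 11, ybar = 51/5 = 10.2
Sxy = sum((xi-xbar)(yi-ybar)) = 33
Sxx = sum((xi-xbar)^2) = 138
Syy = sum((yi-ybar)^2) = 162.8
sqrt(Sxx*Syy) ≈ 149.887958
r = Sxy / sqrt(Sxx*Syy) = 33 / 149.887958 ≈ 0.220164

0.2202


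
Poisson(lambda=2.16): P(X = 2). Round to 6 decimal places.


P = e^(-lam) * lam^k / k!
e^(-2.16) ≈ 0.1153251
lam^k = 2.16^2 = 4.6656
k! = 2! = 2
P = 0.1153251 * 4.6656 / 2 ≈ 0.269030

0.269030


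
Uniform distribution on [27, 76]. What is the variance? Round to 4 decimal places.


Var = (b-a)^2 / 12
(b-a)^2 = (76 - 27)^2 = 2401
Var = 2401/12 ≈ 200.083333

200.0833


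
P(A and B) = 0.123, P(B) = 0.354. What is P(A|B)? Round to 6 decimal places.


P(A|B) = P(A and B) / P(B) = 0.123 / 0.354 = 41/118 ≈ 0.34745763

0.347458


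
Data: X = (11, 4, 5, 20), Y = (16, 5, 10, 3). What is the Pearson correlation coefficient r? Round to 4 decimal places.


r = sum((xi-xbar)(yi-ybar)) / sqrt(sum((xi-xbar)^2) * sum((yi-ybar)^2))
n = 4, xbar = 40/4 = 10, ybar = 34/4 = 8.5
Sxy = sum((xi-xbar)(yi-ybar)) = -34
Sxx = sum((xi-xbar)^2) = 162
Syy = sum((yi-ybar)^2) = 101
sqrt(Sxx*Syy) ≈ 127.914034
r = Sxy / sqrt(Sxx*Syy) = -34 / 127.914034 ≈ -0.265804

-0.2658


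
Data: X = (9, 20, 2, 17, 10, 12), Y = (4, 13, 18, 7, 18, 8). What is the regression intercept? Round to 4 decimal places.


a = ybar - b*xbar, where b = sum((xi-xbar)(yi-ybar)) / sum((xi-xbar)^2)
n = 6, xbar = 70/6 = 35/3 ≈ 11.666667, ybar = 68/6 = 34/3 ≈ 11.333333
Sxy = sum((xi-xbar)(yi-ybar)) = -199/3 ≈ -66.333333
Sxx = sum((xi-xbar)^2) = 604/3 ≈ 201.333333
b = Sxy / Sxx = -199/604 ≈ -0.329470
a = 11.333333 - (-0.329470) * 11.666667 = 9167/604 ≈ 15.177152

15.1772


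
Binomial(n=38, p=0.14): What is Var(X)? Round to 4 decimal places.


Var = n*p*(1-p) = 38 * 0.14 * 0.86 = 4.5752

4.5752


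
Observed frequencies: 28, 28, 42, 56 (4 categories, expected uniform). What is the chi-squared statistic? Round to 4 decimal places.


chi2 = sum((O-E)^2/E), E = total/4
total = 154, E = 154/4 = 38.5
(28 - 38.5)^2 / 38.5 = 110.25 / 38.5 = 63/22 ≈ 2.863636
(28 - 38.5)^2 / 38.5 = 110.25 / 38.5 = 63/22 ≈ 2.863636
(42 - 38.5)^2 / 38.5 = 12.25 / 38.5 = 7/22 ≈ 0.318182
(56 - 38.5)^2 / 38.5 = 306.25 / 38.5 = 175/22 ≈ 7.954545
chi2 = 14

14.0000


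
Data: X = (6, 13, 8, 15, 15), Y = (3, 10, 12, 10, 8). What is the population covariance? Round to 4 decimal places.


Cov = (1/n)*sum((xi-xbar)(yi-ybar))
n = 5, xbar = 57/5 = 11.4, ybar = 43/5 = 8.6
sum((xi-xbar)(yi-ybar)) = 23.8
Cov = 23.8 / 5 = 4.76

4.7600


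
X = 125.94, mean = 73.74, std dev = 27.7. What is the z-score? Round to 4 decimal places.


z = (X - mu) / sigma
X - mu = 125.94 - 73.74 = 52.2
z = 52.2 / 27.7 = 522/277 ≈ 1.884477

1.8845


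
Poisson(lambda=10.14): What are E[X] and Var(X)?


E[X] = Var(X) = lambda = 10.14

10.14, 10.14


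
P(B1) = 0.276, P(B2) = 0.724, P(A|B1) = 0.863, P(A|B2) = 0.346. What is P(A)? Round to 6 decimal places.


P(A) = P(A|B1)*P(B1) + P(A|B2)*P(B2)
P(A|B1)*P(B1) = 0.863 * 0.276 = 0.238188
P(A|B2)*P(B2) = 0.346 * 0.724 = 0.250504
P(A) = 0.238188 + 0.250504 = 0.488692

0.488692


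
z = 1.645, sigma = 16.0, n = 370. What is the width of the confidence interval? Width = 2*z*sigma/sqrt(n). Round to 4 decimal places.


width = 2*z*sigma/sqrt(n)
2*z*sigma = 2 * 1.645 * 16.0 = 52.64
sqrt(370) ≈ 19.235384
width = 52.64 / 19.235384 ≈ 2.736623

2.7366


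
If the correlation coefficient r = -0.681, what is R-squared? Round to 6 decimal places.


R^2 = r^2 = (-0.681)^2 = 0.463761

0.463761


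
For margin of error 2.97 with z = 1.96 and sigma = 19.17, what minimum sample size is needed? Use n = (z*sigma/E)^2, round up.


z*sigma/E = 1.96 * 19.17 / 2.97 = 3479/275 ≈ 12.650909
(z*sigma/E)^2 ≈ 160.045501
round up: n = 161

161


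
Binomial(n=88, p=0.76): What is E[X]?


E[X] = n*p = 88 * 0.76 = 66.88

66.88


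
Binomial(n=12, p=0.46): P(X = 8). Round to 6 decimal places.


P = C(n,k) * p^k * (1-p)^(n-k)
C(12,8) = 495
p^k = 0.46^8 ≈ 0.002004761
(1-p)^(n-k) = 0.54^4 = 0.08503056
P = 495 * 0.002004761 * 0.08503056 ≈ 0.084381

0.084381


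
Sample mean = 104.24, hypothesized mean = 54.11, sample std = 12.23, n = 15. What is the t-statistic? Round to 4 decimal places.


t = (xbar - mu0) / (s/sqrt(n))
xbar - mu0 = 104.24 - 54.11 = 50.13
sqrt(15) ≈ 3.87298335
s/sqrt(n) = 12.23 / 3.87298335 ≈ 3.15777242
t = 50.13 / 3.15777242 ≈ 15.875115

15.8751


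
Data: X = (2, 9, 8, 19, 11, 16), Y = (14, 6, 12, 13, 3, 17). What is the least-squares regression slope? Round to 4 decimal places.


b = sum((xi-xbar)(yi-ybar)) / sum((xi-xbar)^2)
n = 6, xbar = 65/6 ≈ 10.833333, ybar = 65/6 ≈ 10.833333
Sxy = sum((xi-xbar)(yi-ybar)) = 155/6 ≈ 25.833333
Sxx = sum((xi-xbar)^2) = 1097/6 ≈ 182.833333
b = Sxy / Sxx = 155/1097 ≈ 0.141294

0.1413


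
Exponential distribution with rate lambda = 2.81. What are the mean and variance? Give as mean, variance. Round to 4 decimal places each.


mean = 1/lam, var = 1/lam^2
mean = 1 / 2.81 = 100/281 ≈ 0.355872
lam^2 = 2.81^2 = 7.8961
var = 1 / 7.8961 ≈ 0.126645

0.3559, 0.1266


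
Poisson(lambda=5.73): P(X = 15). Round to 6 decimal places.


P = e^(-lam) * lam^k / k!
e^(-5.73) ≈ 0.003247077
lam^k = 5.73^15 ≈ 235678154924.827887
k! = 15! = 1307674368000
P = 0.003247077 * 235678154924.827887 / 1307674368000 ≈ 0.000585

0.000585


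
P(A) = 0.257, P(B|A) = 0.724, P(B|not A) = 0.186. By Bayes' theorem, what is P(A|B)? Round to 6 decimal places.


P(A|B) = P(B|A)*P(A) / P(B), P(B) = P(B|A)*P(A) + P(B|not A)*P(not A)
P(B|A)*P(A) = 0.724 * 0.257 = 0.186068
P(B|not A)*P(not A) = 0.186 * 0.743 = 0.138198
P(B) = 0.186068 + 0.138198 = 0.324266
P(A|B) = 0.186068 / 0.324266 ≈ 0.57381286

0.573813


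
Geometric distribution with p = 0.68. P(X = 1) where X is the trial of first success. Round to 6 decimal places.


P = (1-p)^(k-1) * p
(1-p)^(k-1) = 0.32^0 = 1
P = 1 * 0.68 = 0.68

0.680000


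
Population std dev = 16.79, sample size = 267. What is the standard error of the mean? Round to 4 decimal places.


SE = sigma / sqrt(n)
sqrt(267) ≈ 16.340135
SE = 16.79 / 16.340135 ≈ 1.027531

1.0275


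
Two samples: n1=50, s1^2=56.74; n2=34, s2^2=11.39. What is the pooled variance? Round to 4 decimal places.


sp^2 = ((n1-1)*s1^2 + (n2-1)*s2^2)/(n1+n2-2)
(n1-1)*s1^2 = 49 * 56.74 = 2780.26
(n2-1)*s2^2 = 33 * 11.39 = 375.87
numerator = 2780.26 + 375.87 = 3156.13
n1+n2-2 = 82
sp^2 = 3156.13 / 82 = 315613/8200 ≈ 38.489390

38.4894


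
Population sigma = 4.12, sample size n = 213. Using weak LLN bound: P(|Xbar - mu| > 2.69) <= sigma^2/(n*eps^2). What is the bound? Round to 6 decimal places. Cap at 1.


bound = min(1, sigma^2/(n*eps^2))
sigma^2 = 4.12^2 = 16.9744
n*eps^2 = 213 * 2.69^2 = 213 * 7.2361 = 1541.2893
sigma^2/(n*eps^2) = 16.9744 / 1541.2893 ≈ 0.01101312

0.011013


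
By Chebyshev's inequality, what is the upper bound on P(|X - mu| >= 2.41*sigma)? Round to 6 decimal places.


P <= 1/k^2
k^2 = 2.41^2 = 5.8081
1/k^2 = 1 / 5.8081 ≈ 0.17217334

0.172173


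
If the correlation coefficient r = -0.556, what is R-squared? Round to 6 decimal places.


R^2 = r^2 = (-0.556)^2 = 0.309136

0.309136


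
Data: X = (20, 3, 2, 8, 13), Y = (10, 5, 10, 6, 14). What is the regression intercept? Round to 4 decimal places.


a = ybar - b*xbar, where b = sum((xi-xbar)(yi-ybar)) / sum((xi-xbar)^2)
n = 5, xbar = 46/5 = 9.2, ybar = 45/5 = 9
Sxy = sum((xi-xbar)(yi-ybar)) = 51
Sxx = sum((xi-xbar)^2) = 222.8
b = Sxy / Sxx = 255/1114 ≈ 0.228905
a = 9 - 0.228905 * 9.2 = 3840/557 ≈ 6.894075

6.8941


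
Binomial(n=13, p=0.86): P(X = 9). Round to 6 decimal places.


P = C(n,k) * p^k * (1-p)^(n-k)
C(13,9) = 715
p^k = 0.86^9 ≈ 0.2573274
(1-p)^(n-k) = 0.14^4 = 0.00038416
P = 715 * 0.2573274 * 0.00038416 ≈ 0.070681

0.070681


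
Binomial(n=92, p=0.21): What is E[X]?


E[X] = n*p = 92 * 0.21 = 19.32

19.32


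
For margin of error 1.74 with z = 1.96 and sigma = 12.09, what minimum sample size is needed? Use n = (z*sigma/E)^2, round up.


z*sigma/E = 1.96 * 12.09 / 1.74 = 19747/1450 ≈ 13.618621
(z*sigma/E)^2 ≈ 185.466829
round up: n = 186

186


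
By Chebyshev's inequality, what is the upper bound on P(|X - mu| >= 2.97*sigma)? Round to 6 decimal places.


P <= 1/k^2
k^2 = 2.97^2 = 8.8209
1/k^2 = 1 / 8.8209 ≈ 0.11336712

0.113367


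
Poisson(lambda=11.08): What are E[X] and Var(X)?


E[X] = Var(X) = lambda = 11.08

11.08, 11.08


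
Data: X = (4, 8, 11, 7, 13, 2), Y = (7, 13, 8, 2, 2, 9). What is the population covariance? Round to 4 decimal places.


Cov = (1/n)*sum((xi-xbar)(yi-ybar))
n = 6, xbar = 45/6 = 7.5, ybar = 41/6 ≈ 6.833333
sum((xi-xbar)(yi-ybar)) = -29.5
Cov = -29.5 / 6 = -59/12 ≈ -4.916667

-4.9167


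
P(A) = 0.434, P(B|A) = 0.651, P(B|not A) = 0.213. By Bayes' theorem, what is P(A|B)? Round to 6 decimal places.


P(A|B) = P(B|A)*P(A) / P(B), P(B) = P(B|A)*P(A) + P(B|not A)*P(not A)
P(B|A)*P(A) = 0.651 * 0.434 = 0.282534
P(B|not A)*P(not A) = 0.213 * 0.566 = 0.120558
P(B) = 0.282534 + 0.120558 = 0.403092
P(A|B) = 0.282534 / 0.403092 ≈ 0.70091691

0.700917


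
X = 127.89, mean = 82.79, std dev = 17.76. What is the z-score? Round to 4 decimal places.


z = (X - mu) / sigma
X - mu = 127.89 - 82.79 = 45.1
z = 45.1 / 17.76 = 2255/888 ≈ 2.539414

2.5394


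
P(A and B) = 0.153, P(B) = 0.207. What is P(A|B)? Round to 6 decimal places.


P(A|B) = P(A and B) / P(B) = 0.153 / 0.207 = 17/23 ≈ 0.73913043

0.739130


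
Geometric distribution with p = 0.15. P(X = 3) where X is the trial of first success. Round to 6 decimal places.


P = (1-p)^(k-1) * p
(1-p)^(k-1) = 0.85^2 = 0.7225
P = 0.7225 * 0.15 = 0.108375

0.108375


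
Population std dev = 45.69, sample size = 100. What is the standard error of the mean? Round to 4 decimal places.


SE = sigma / sqrt(n)
sqrt(100) = 10
SE = 45.69 / 10 = 4.569

4.5690


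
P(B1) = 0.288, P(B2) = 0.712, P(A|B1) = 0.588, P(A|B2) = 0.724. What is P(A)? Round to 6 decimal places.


P(A) = P(A|B1)*P(B1) + P(A|B2)*P(B2)
P(A|B1)*P(B1) = 0.588 * 0.288 = 0.169344
P(A|B2)*P(B2) = 0.724 * 0.712 = 0.515488
P(A) = 0.169344 + 0.515488 = 0.684832

0.684832


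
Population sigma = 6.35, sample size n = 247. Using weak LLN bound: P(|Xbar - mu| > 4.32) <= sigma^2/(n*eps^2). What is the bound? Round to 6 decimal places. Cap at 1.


bound = min(1, sigma^2/(n*eps^2))
sigma^2 = 6.35^2 = 40.3225
n*eps^2 = 247 * 4.32^2 = 247 * 18.6624 = 4609.6128
sigma^2/(n*eps^2) = 40.3225 / 4609.6128 ≈ 0.00874748

0.008747


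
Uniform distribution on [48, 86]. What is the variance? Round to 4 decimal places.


Var = (b-a)^2 / 12
(b-a)^2 = (86 - 48)^2 = 1444
Var = 1444/12 ≈ 120.333333

120.3333


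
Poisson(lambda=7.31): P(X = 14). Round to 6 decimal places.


P = e^(-lam) * lam^k / k!
e^(-7.31) ≈ 0.0006688171
lam^k = 7.31^14 ≈ 1244065588417.071264
k! = 14! = 87178291200
P = 0.0006688171 * 1244065588417.071264 / 87178291200 ≈ 0.009544

0.009544


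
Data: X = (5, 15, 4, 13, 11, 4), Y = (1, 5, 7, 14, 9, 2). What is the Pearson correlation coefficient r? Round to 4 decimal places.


r = sum((xi-xbar)(yi-ybar)) / sqrt(sum((xi-xbar)^2) * sum((yi-ybar)^2))
n = 6, xbar = 52/6 = 26/3 ≈ 8.666667, ybar = 38/6 = 19/3 ≈ 6.333333
Sxy = sum((xi-xbar)(yi-ybar)) = 203/3 ≈ 67.666667
Sxx = sum((xi-xbar)^2) = 364/3 ≈ 121.333333
Syy = sum((yi-ybar)^2) = 346/3 ≈ 115.333333
sqrt(Sxx*Syy) ≈ 118.295299
r = Sxy / sqrt(Sxx*Syy) = 67.666667 / 118.295299 ≈ 0.572015

0.5720


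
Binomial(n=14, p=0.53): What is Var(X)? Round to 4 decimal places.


Var = n*p*(1-p) = 14 * 0.53 * 0.47 = 3.4874

3.4874


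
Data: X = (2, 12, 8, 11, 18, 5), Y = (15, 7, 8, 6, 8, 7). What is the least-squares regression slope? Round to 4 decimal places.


b = sum((xi-xbar)(yi-ybar)) / sum((xi-xbar)^2)
n = 6, xbar = 56/6 = 28/3 ≈ 9.333333, ybar = 51/6 = 8.5
Sxy = sum((xi-xbar)(yi-ybar)) = -53
Sxx = sum((xi-xbar)^2) = 478/3 ≈ 159.333333
b = Sxy / Sxx = -159/478 ≈ -0.332636

-0.3326


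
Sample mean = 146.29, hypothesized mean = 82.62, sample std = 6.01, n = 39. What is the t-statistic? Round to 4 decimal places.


t = (xbar - mu0) / (s/sqrt(n))
xbar - mu0 = 146.29 - 82.62 = 63.67
sqrt(39) ≈ 6.24499800
s/sqrt(n) = 6.01 / 6.24499800 ≈ 0.96237020
t = 63.67 / 0.96237020 ≈ 66.159571

66.1596


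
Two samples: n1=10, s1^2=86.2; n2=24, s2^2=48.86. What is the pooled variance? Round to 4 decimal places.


sp^2 = ((n1-1)*s1^2 + (n2-1)*s2^2)/(n1+n2-2)
(n1-1)*s1^2 = 9 * 86.2 = 775.8
(n2-1)*s2^2 = 23 * 48.86 = 1123.78
numerator = 775.8 + 1123.78 = 1899.58
n1+n2-2 = 32
sp^2 = 1899.58 / 32 = 59.361875

59.3619


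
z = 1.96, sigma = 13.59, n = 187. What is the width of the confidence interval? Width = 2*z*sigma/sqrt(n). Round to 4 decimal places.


width = 2*z*sigma/sqrt(n)
2*z*sigma = 2 * 1.96 * 13.59 = 53.2728
sqrt(187) ≈ 13.674794
width = 53.2728 / 13.674794 ≈ 3.895693

3.8957


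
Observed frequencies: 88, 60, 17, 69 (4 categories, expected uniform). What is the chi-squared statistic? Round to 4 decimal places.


chi2 = sum((O-E)^2/E), E = total/4
total = 234, E = 234/4 = 58.5
(88 - 58.5)^2 / 58.5 = 870.25 / 58.5 = 3481/234 ≈ 14.876068
(60 - 58.5)^2 / 58.5 = 2.25 / 58.5 = 1/26 ≈ 0.038462
(17 - 58.5)^2 / 58.5 = 1722.25 / 58.5 = 6889/234 ≈ 29.440171
(69 - 58.5)^2 / 58.5 = 110.25 / 58.5 = 49/26 ≈ 1.884615
chi2 = 5410/117 ≈ 46.239316

46.2393


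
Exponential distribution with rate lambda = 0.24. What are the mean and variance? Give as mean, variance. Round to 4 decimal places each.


mean = 1/lam, var = 1/lam^2
mean = 1 / 0.24 = 25/6 ≈ 4.166667
lam^2 = 0.24^2 = 0.0576
var = 1 / 0.0576 = 625/36 ≈ 17.361111

4.1667, 17.3611


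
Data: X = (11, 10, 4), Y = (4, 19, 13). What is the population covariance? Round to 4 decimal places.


Cov = (1/n)*sum((xi-xbar)(yi-ybar))
n = 3, xbar = 25/3 ≈ 8.333333, ybar = 36/3 = 12
sum((xi-xbar)(yi-ybar)) = -14
Cov = -14 / 3 = -14/3 ≈ -4.666667

-4.6667


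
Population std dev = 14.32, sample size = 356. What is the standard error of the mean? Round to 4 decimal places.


SE = sigma / sqrt(n)
sqrt(356) ≈ 18.867962
SE = 14.32 / 18.867962 ≈ 0.758958

0.7590


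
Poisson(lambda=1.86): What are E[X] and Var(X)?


E[X] = Var(X) = lambda = 1.86

1.86, 1.86


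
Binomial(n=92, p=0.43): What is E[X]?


E[X] = n*p = 92 * 0.43 = 39.56

39.56


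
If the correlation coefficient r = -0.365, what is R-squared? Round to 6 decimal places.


R^2 = r^2 = (-0.365)^2 = 0.133225

0.133225


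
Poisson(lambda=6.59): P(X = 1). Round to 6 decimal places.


P = e^(-lam) * lam^k / k!
e^(-6.59) ≈ 0.001374040
lam^k = 6.59^1 = 6.59
k! = 1! = 1
P = 0.001374040 * 6.59 / 1 ≈ 0.009055

0.009055


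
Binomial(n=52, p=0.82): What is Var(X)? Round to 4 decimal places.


Var = n*p*(1-p) = 52 * 0.82 * 0.18 = 7.6752

7.6752


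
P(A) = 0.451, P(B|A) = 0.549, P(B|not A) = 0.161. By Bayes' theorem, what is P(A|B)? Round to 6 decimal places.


P(A|B) = P(B|A)*P(A) / P(B), P(B) = P(B|A)*P(A) + P(B|not A)*P(not A)
P(B|A)*P(A) = 0.549 * 0.451 = 0.247599
P(B|not A)*P(not A) = 0.161 * 0.549 = 0.088389
P(B) = 0.247599 + 0.088389 = 0.335988
P(A|B) = 0.247599 / 0.335988 = 451/612 ≈ 0.73692810

0.736928


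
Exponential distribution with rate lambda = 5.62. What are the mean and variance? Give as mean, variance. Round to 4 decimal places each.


mean = 1/lam, var = 1/lam^2
mean = 1 / 5.62 = 50/281 ≈ 0.177936
lam^2 = 5.62^2 = 31.5844
var = 1 / 31.5844 ≈ 0.031661

0.1779, 0.0317


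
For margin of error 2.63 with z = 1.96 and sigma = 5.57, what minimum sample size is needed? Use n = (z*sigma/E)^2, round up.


z*sigma/E = 1.96 * 5.57 / 2.63 = 27293/6575 ≈ 4.151027
(z*sigma/E)^2 ≈ 17.231022
round up: n = 18

18


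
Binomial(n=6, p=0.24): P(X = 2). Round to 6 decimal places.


P = C(n,k) * p^k * (1-p)^(n-k)
C(6,2) = 15
p^k = 0.24^2 = 0.0576
(1-p)^(n-k) = 0.76^4 ≈ 0.3336218
P = 15 * 0.0576 * 0.3336218 ≈ 0.288249

0.288249


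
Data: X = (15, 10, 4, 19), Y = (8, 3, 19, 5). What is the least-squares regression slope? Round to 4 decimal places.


b = sum((xi-xbar)(yi-ybar)) / sum((xi-xbar)^2)
n = 4, xbar = 48/4 = 12, ybar = 35/4 = 8.75
Sxy = sum((xi-xbar)(yi-ybar)) = -99
Sxx = sum((xi-xbar)^2) = 126
b = Sxy / Sxx = -11/14 ≈ -0.785714

-0.7857


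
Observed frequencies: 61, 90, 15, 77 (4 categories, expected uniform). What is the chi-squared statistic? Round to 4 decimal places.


chi2 = sum((O-E)^2/E), E = total/4
total = 243, E = 243/4 = 60.75
(61 - 60.75)^2 / 60.75 = 0.0625 / 60.75 = 1/972 ≈ 0.001029
(90 - 60.75)^2 / 60.75 = 855.5625 / 60.75 = 169/12 ≈ 14.083333
(15 - 60.75)^2 / 60.75 = 2093.0625 / 60.75 = 3721/108 ≈ 34.453704
(77 - 60.75)^2 / 60.75 = 264.0625 / 60.75 = 4225/972 ≈ 4.346708
chi2 = 12851/243 ≈ 52.884774

52.8848


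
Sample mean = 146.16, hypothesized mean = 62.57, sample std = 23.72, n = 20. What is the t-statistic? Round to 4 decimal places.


t = (xbar - mu0) / (s/sqrt(n))
xbar - mu0 = 146.16 - 62.57 = 83.59
sqrt(20) ≈ 4.47213595
s/sqrt(n) = 23.72 / 4.47213595 ≈ 5.30395324
t = 83.59 / 5.30395324 ≈ 15.759943

15.7599


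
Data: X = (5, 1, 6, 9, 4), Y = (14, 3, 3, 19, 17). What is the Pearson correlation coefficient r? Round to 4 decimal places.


r = sum((xi-xbar)(yi-ybar)) / sqrt(sum((xi-xbar)^2) * sum((yi-ybar)^2))
n = 5, xbar = 25/5 = 5, ybar = 56/5 = 11.2
Sxy = sum((xi-xbar)(yi-ybar)) = 50
Sxx = sum((xi-xbar)^2) = 34
Syy = sum((yi-ybar)^2) = 236.8
sqrt(Sxx*Syy) ≈ 89.728479
r = Sxy / sqrt(Sxx*Syy) = 50 / 89.728479 ≈ 0.557237

0.5572


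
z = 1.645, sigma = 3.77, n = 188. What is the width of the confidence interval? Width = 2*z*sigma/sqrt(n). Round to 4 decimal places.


width = 2*z*sigma/sqrt(n)
2*z*sigma = 2 * 1.645 * 3.77 = 12.4033
sqrt(188) ≈ 13.711309
width = 12.4033 / 13.711309 ≈ 0.904604

0.9046


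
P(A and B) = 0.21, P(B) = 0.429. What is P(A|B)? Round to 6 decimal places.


P(A|B) = P(A and B) / P(B) = 0.21 / 0.429 = 70/143 ≈ 0.48951049

0.489510


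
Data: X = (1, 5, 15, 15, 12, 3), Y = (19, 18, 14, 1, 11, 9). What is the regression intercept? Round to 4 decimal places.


a = ybar - b*xbar, where b = sum((xi-xbar)(yi-ybar)) / sum((xi-xbar)^2)
n = 6, xbar = 51/6 = 8.5, ybar = 72/6 = 12
Sxy = sum((xi-xbar)(yi-ybar)) = -119
Sxx = sum((xi-xbar)^2) = 195.5
b = Sxy / Sxx = -14/23 ≈ -0.608696
a = 12 - (-0.608696) * 8.5 = 395/23 ≈ 17.173913

17.1739


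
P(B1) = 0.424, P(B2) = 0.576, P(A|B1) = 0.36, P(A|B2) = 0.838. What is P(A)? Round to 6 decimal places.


P(A) = P(A|B1)*P(B1) + P(A|B2)*P(B2)
P(A|B1)*P(B1) = 0.36 * 0.424 = 0.15264
P(A|B2)*P(B2) = 0.838 * 0.576 = 0.482688
P(A) = 0.15264 + 0.482688 = 0.635328

0.635328


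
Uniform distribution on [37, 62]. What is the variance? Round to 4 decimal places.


Var = (b-a)^2 / 12
(b-a)^2 = (62 - 37)^2 = 625
Var = 625/12 ≈ 52.083333

52.0833


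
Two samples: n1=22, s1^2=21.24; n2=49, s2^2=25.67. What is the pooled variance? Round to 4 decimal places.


sp^2 = ((n1-1)*s1^2 + (n2-1)*s2^2)/(n1+n2-2)
(n1-1)*s1^2 = 21 * 21.24 = 446.04
(n2-1)*s2^2 = 48 * 25.67 = 1232.16
numerator = 446.04 + 1232.16 = 1678.2
n1+n2-2 = 69
sp^2 = 1678.2 / 69 = 2797/115 ≈ 24.321739

24.3217


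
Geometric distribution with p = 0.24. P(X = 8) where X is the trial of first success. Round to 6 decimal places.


P = (1-p)^(k-1) * p
(1-p)^(k-1) = 0.76^7 ≈ 0.1464519
P = 0.1464519 * 0.24 ≈ 0.03514847

0.035148


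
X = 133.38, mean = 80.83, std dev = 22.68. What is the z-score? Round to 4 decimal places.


z = (X - mu) / sigma
X - mu = 133.38 - 80.83 = 52.55
z = 52.55 / 22.68 = 5255/2268 ≈ 2.317019

2.3170


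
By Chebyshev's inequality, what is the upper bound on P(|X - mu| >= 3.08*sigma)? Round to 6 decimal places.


P <= 1/k^2
k^2 = 3.08^2 = 9.4864
1/k^2 = 1 / 9.4864 = 625/5929 ≈ 0.10541407

0.105414


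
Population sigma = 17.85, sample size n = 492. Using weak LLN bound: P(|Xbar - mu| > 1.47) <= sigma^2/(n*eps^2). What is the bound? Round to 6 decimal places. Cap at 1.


bound = min(1, sigma^2/(n*eps^2))
sigma^2 = 17.85^2 = 318.6225
n*eps^2 = 492 * 1.47^2 = 492 * 2.1609 = 1063.1628
sigma^2/(n*eps^2) = 318.6225 / 1063.1628 ≈ 0.29969305

0.299693


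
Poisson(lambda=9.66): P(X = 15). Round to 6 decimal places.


P = e^(-lam) * lam^k / k!
e^(-9.66) ≈ 0.00006378452
lam^k = 9.66^15 ≈ 595191741013871.728537
k! = 15! = 1307674368000
P = 0.00006378452 * 595191741013871.728537 / 1307674368000 ≈ 0.029032

0.029032


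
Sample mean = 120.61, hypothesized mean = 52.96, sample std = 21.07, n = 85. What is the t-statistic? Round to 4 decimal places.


t = (xbar - mu0) / (s/sqrt(n))
xbar - mu0 = 120.61 - 52.96 = 67.65
sqrt(85) ≈ 9.21954446
s/sqrt(n) = 21.07 / 9.21954446 ≈ 2.28536237
t = 67.65 / 2.28536237 ≈ 29.601432

29.6014


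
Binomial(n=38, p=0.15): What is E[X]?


E[X] = n*p = 38 * 0.15 = 5.7

5.7


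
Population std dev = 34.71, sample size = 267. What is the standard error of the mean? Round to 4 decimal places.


SE = sigma / sqrt(n)
sqrt(267) ≈ 16.340135
SE = 34.71 / 16.340135 ≈ 2.124218

2.1242


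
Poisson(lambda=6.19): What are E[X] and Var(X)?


E[X] = Var(X) = lambda = 6.19

6.19, 6.19


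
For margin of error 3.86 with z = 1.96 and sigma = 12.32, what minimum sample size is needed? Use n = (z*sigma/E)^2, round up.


z*sigma/E = 1.96 * 12.32 / 3.86 = 30184/4825 ≈ 6.255751
(z*sigma/E)^2 ≈ 39.134424
round up: n = 40

40


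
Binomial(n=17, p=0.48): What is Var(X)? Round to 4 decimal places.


Var = n*p*(1-p) = 17 * 0.48 * 0.52 = 4.2432

4.2432


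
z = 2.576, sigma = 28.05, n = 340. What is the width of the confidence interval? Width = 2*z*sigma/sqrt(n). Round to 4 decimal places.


width = 2*z*sigma/sqrt(n)
2*z*sigma = 2 * 2.576 * 28.05 = 144.5136
sqrt(340) ≈ 18.439089
width = 144.5136 / 18.439089 ≈ 7.837350

7.8374


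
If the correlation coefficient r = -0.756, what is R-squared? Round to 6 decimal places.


R^2 = r^2 = (-0.756)^2 = 0.571536

0.571536


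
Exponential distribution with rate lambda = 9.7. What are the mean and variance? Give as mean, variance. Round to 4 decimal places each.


mean = 1/lam, var = 1/lam^2
mean = 1 / 9.7 = 10/97 ≈ 0.103093
lam^2 = 9.7^2 = 94.09
var = 1 / 94.09 = 100/9409 ≈ 0.010628

0.1031, 0.0106


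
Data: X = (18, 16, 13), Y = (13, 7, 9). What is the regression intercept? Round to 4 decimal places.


a = ybar - b*xbar, where b = sum((xi-xbar)(yi-ybar)) / sum((xi-xbar)^2)
n = 3, xbar = 47/3 ≈ 15.666667, ybar = 29/3 ≈ 9.666667
Sxy = sum((xi-xbar)(yi-ybar)) = 26/3 ≈ 8.666667
Sxx = sum((xi-xbar)^2) = 38/3 ≈ 12.666667
b = Sxy / Sxx = 13/19 ≈ 0.684211
a = 9.666667 - 0.684211 * 15.666667 = -20/19 ≈ -1.052632

-1.0526
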